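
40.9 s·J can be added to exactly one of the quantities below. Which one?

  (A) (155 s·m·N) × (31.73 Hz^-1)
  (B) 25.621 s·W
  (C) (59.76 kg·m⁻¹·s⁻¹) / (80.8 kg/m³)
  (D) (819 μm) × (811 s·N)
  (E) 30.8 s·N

Reference: J·s = N·m·s = kg·m²·s⁻¹.
Each option:
  (A) [kg·m²·s⁻¹] · [s] = kg·m²
  (B) W·s = J·s⁻¹·s = kg·m²·s⁻²
  (C) [kg·m⁻¹·s⁻¹] / [kg·m⁻³] = m²·s⁻¹
  (D) [m] · [kg·m·s⁻¹] = kg·m²·s⁻¹  ← same
  (E) N·s = kg·m·s⁻²·s = kg·m·s⁻¹
Only (D) matches kg·m²·s⁻¹.

(D)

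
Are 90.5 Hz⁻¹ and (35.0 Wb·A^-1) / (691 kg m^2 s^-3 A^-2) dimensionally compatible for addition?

Yes

Reduce each to base SI dimensions:
  90.5 Hz⁻¹:  Hz⁻¹ = (s⁻¹)⁻¹ = s
  (35.0 Wb·A^-1) / (691 kg m^2 s^-3 A^-2):  [kg·m²·s⁻²·A⁻²] / [kg·m²·s⁻³·A⁻²] = s
Both are s, so they have the same dimensions and can be added.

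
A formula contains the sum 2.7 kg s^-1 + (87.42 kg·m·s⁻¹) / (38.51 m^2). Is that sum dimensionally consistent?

No

Work out the base dimensions of each:
  2.7 kg s^-1:  kg·s⁻¹
  (87.42 kg·m·s⁻¹) / (38.51 m^2):  [kg·m·s⁻¹] / [m²] = kg·m⁻¹·s⁻¹
kg·s⁻¹ ≠ kg·m⁻¹·s⁻¹, so they cannot be added.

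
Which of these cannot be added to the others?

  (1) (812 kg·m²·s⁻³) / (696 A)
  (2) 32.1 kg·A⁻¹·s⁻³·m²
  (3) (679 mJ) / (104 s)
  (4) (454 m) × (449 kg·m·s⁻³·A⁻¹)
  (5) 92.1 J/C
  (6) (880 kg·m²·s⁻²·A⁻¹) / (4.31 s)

(3)

Expand each in SI base units:
  (1) [kg·m²·s⁻³] / [A] = kg·m²·s⁻³·A⁻¹
  (2) kg·m²·s⁻³·A⁻¹
  (3) [kg·m²·s⁻²] / [s] = kg·m²·s⁻³
  (4) [m] · [kg·m·s⁻³·A⁻¹] = kg·m²·s⁻³·A⁻¹
  (5) J·C⁻¹ = N·m·(s·A)⁻¹ = kg·m²·s⁻³·A⁻¹
  (6) [kg·m²·s⁻²·A⁻¹] / [s] = kg·m²·s⁻³·A⁻¹
All reduce to kg·m²·s⁻³·A⁻¹ except (3), which is kg·m²·s⁻³.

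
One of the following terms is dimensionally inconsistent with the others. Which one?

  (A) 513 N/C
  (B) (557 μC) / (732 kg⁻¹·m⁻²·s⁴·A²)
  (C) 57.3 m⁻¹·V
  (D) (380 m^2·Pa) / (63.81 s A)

In SI base units:
  (A) N·C⁻¹ = kg·m·s⁻²·(s·A)⁻¹ = kg·m·s⁻³·A⁻¹
  (B) [s·A] / [kg⁻¹·m⁻²·s⁴·A²] = kg·m²·s⁻³·A⁻¹
  (C) V·m⁻¹ = J·C⁻¹·m⁻¹ = kg·m·s⁻³·A⁻¹
  (D) [kg·m·s⁻²] / [s·A] = kg·m·s⁻³·A⁻¹
All reduce to kg·m·s⁻³·A⁻¹ except (B), which is kg·m²·s⁻³·A⁻¹.

(B)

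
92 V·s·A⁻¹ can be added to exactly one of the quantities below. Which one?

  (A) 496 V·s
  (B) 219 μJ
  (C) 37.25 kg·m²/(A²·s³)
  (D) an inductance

Reference: V·s·A⁻¹ = J·C⁻¹·s·A⁻¹ = kg·m²·s⁻²·A⁻².
Each option:
  (A) V·s = J·C⁻¹·s = kg·m²·s⁻²·A⁻¹
  (B) J = N·m = kg·m²·s⁻²
  (C) kg·m²·s⁻³·A⁻²
  (D) [inductance] = kg·m²·s⁻²·A⁻²  ← same
Only (D) matches kg·m²·s⁻²·A⁻².

(D)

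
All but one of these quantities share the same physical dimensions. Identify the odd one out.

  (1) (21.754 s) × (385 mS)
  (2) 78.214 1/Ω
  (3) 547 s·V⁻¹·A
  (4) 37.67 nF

(2)

Reduce each to base SI dimensions:
  (1) [s] · [kg⁻¹·m⁻²·s³·A²] = kg⁻¹·m⁻²·s⁴·A²
  (2) Ω⁻¹ = (V·A⁻¹)⁻¹ = kg⁻¹·m⁻²·s³·A²
  (3) A·s·V⁻¹ = A·s·(J·C⁻¹)⁻¹ = kg⁻¹·m⁻²·s⁴·A²
  (4) F = C·V⁻¹ = kg⁻¹·m⁻²·s⁴·A²
All reduce to kg⁻¹·m⁻²·s⁴·A² except (2), which is kg⁻¹·m⁻²·s³·A².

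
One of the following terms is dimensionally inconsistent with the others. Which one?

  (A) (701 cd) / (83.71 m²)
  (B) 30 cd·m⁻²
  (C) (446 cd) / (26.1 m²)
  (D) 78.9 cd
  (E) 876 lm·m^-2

(D)

Expand each in SI base units:
  (A) [cd] / [m²] = m⁻²·cd
  (B) cd·m⁻² = m⁻²·cd
  (C) [cd] / [m²] = m⁻²·cd
  (D) cd
  (E) lm·m⁻² = cd·m⁻² = m⁻²·cd
All reduce to m⁻²·cd except (D), which is cd.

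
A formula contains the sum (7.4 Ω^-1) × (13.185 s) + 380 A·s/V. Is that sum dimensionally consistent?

Yes

Work out the base dimensions of each:
  (7.4 Ω^-1) × (13.185 s):  [kg⁻¹·m⁻²·s³·A²] · [s] = kg⁻¹·m⁻²·s⁴·A²
  380 A·s/V:  A·s·V⁻¹ = A·s·(J·C⁻¹)⁻¹ = kg⁻¹·m⁻²·s⁴·A²
Both are kg⁻¹·m⁻²·s⁴·A², so they have the same dimensions and can be added.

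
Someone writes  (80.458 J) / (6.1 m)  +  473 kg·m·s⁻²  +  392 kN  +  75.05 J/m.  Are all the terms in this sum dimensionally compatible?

Dimensions:
  (80.458 J) / (6.1 m):  [kg·m²·s⁻²] / [m] = kg·m·s⁻²
  473 kg·m·s⁻²:  kg·m·s⁻²
  392 kN:  N = kg·m·s⁻²
  75.05 J/m:  J·m⁻¹ = N·m·m⁻¹ = kg·m·s⁻²
Every term reduces to kg·m·s⁻².

Yes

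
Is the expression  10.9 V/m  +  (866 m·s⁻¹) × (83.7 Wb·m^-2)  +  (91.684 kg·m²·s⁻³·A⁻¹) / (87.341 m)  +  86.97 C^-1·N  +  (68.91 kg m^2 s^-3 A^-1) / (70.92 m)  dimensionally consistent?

Yes

Reduce each to base SI dimensions:
  10.9 V/m:  V·m⁻¹ = J·C⁻¹·m⁻¹ = kg·m·s⁻³·A⁻¹
  (866 m·s⁻¹) × (83.7 Wb·m^-2):  [m·s⁻¹] · [kg·s⁻²·A⁻¹] = kg·m·s⁻³·A⁻¹
  (91.684 kg·m²·s⁻³·A⁻¹) / (87.341 m):  [kg·m²·s⁻³·A⁻¹] / [m] = kg·m·s⁻³·A⁻¹
  86.97 C^-1·N:  N·C⁻¹ = kg·m·s⁻²·(s·A)⁻¹ = kg·m·s⁻³·A⁻¹
  (68.91 kg m^2 s^-3 A^-1) / (70.92 m):  [kg·m²·s⁻³·A⁻¹] / [m] = kg·m·s⁻³·A⁻¹
Every term reduces to kg·m·s⁻³·A⁻¹.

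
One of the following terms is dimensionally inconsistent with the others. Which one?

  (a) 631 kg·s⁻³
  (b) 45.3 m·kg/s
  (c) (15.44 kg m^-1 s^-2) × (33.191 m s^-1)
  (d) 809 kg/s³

(b)

Reduce each to base SI dimensions:
  (a) kg·s⁻³
  (b) kg·m·s⁻¹
  (c) [kg·m⁻¹·s⁻²] · [m·s⁻¹] = kg·s⁻³
  (d) kg·s⁻³
All reduce to kg·s⁻³ except (b), which is kg·m·s⁻¹.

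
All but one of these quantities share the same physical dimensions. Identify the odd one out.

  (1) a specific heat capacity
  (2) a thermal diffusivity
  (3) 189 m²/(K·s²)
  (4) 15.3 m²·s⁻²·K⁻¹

(2)

Reduce each to base SI dimensions:
  (1) [specific heat capacity] = m²·s⁻²·K⁻¹
  (2) [thermal diffusivity] = m²·s⁻¹
  (3) m²·s⁻²·K⁻¹
  (4) m²·s⁻²·K⁻¹
All reduce to m²·s⁻²·K⁻¹ except (2), which is m²·s⁻¹.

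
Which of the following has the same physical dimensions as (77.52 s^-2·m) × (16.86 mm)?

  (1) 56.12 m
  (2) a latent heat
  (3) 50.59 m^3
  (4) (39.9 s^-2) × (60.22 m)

Reference: [m·s⁻²] · [m] = m²·s⁻².
Each option:
  (1) m
  (2) [latent heat] = m²·s⁻²  ← same
  (3) m³
  (4) [s⁻²] · [m] = m·s⁻²
Only (2) matches m²·s⁻².

(2)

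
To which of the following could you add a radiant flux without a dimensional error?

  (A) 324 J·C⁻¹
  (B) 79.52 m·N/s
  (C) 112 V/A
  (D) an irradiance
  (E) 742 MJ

Reference: [radiant flux] = kg·m²·s⁻³.
Each option:
  (A) J·C⁻¹ = N·m·(s·A)⁻¹ = kg·m²·s⁻³·A⁻¹
  (B) N·m·s⁻¹ = kg·m·s⁻²·m·s⁻¹ = kg·m²·s⁻³  ← same
  (C) V·A⁻¹ = J·C⁻¹·A⁻¹ = kg·m²·s⁻³·A⁻²
  (D) [irradiance] = kg·s⁻³
  (E) J = N·m = kg·m²·s⁻²
Only (B) matches kg·m²·s⁻³.

(B)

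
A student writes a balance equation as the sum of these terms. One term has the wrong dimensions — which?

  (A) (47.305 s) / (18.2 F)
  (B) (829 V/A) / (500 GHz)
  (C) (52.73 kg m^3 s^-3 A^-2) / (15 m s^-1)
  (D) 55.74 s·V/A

Expand each in SI base units:
  (A) [s] / [kg⁻¹·m⁻²·s⁴·A²] = kg·m²·s⁻³·A⁻²
  (B) [kg·m²·s⁻³·A⁻²] / [s⁻¹] = kg·m²·s⁻²·A⁻²
  (C) [kg·m³·s⁻³·A⁻²] / [m·s⁻¹] = kg·m²·s⁻²·A⁻²
  (D) V·s·A⁻¹ = J·C⁻¹·s·A⁻¹ = kg·m²·s⁻²·A⁻²
All reduce to kg·m²·s⁻²·A⁻² except (A), which is kg·m²·s⁻³·A⁻².

(A)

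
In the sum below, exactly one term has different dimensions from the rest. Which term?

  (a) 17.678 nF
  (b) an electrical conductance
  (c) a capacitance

(b)

In SI base units:
  (a) F = C·V⁻¹ = kg⁻¹·m⁻²·s⁴·A²
  (b) [electrical conductance] = kg⁻¹·m⁻²·s³·A²
  (c) [capacitance] = kg⁻¹·m⁻²·s⁴·A²
All reduce to kg⁻¹·m⁻²·s⁴·A² except (b), which is kg⁻¹·m⁻²·s³·A².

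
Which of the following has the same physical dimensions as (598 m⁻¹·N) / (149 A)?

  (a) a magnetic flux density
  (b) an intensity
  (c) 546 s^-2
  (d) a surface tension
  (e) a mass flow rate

Reference: [kg·s⁻²] / [A] = kg·s⁻²·A⁻¹.
Each option:
  (a) [magnetic flux density] = kg·s⁻²·A⁻¹  ← same
  (b) [intensity] = kg·s⁻³
  (c) s⁻²
  (d) [surface tension] = kg·s⁻²
  (e) [mass flow rate] = kg·s⁻¹
Only (a) matches kg·s⁻²·A⁻¹.

(a)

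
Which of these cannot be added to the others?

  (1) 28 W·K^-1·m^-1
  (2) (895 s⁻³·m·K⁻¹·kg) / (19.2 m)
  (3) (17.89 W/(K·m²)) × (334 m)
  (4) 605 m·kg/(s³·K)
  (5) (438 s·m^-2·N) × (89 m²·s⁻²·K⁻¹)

(2)

Reduce each to base SI dimensions:
  (1) W·m⁻¹·K⁻¹ = J·s⁻¹·m⁻¹·K⁻¹ = kg·m·s⁻³·K⁻¹
  (2) [kg·m·s⁻³·K⁻¹] / [m] = kg·s⁻³·K⁻¹
  (3) [kg·s⁻³·K⁻¹] · [m] = kg·m·s⁻³·K⁻¹
  (4) kg·m·s⁻³·K⁻¹
  (5) [kg·m⁻¹·s⁻¹] · [m²·s⁻²·K⁻¹] = kg·m·s⁻³·K⁻¹
All reduce to kg·m·s⁻³·K⁻¹ except (2), which is kg·s⁻³·K⁻¹.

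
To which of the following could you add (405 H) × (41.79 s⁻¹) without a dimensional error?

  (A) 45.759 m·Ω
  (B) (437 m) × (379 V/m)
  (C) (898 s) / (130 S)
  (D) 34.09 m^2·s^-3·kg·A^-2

Reference: [kg·m²·s⁻²·A⁻²] · [s⁻¹] = kg·m²·s⁻³·A⁻².
Each option:
  (A) Ω·m = V·A⁻¹·m = kg·m³·s⁻³·A⁻²
  (B) [m] · [kg·m·s⁻³·A⁻¹] = kg·m²·s⁻³·A⁻¹
  (C) [s] / [kg⁻¹·m⁻²·s³·A²] = kg·m²·s⁻²·A⁻²
  (D) kg·m²·s⁻³·A⁻²  ← same
Only (D) matches kg·m²·s⁻³·A⁻².

(D)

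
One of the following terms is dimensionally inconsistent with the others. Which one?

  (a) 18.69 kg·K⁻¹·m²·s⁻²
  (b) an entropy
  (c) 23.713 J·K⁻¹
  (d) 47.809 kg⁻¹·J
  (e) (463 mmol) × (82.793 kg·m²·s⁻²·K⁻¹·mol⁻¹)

(d)

Expand each in SI base units:
  (a) kg·m²·s⁻²·K⁻¹
  (b) [entropy] = kg·m²·s⁻²·K⁻¹
  (c) J·K⁻¹ = N·m·K⁻¹ = kg·m²·s⁻²·K⁻¹
  (d) J·kg⁻¹ = N·m·kg⁻¹ = m²·s⁻²
  (e) [mol] · [kg·m²·s⁻²·K⁻¹·mol⁻¹] = kg·m²·s⁻²·K⁻¹
All reduce to kg·m²·s⁻²·K⁻¹ except (d), which is m²·s⁻².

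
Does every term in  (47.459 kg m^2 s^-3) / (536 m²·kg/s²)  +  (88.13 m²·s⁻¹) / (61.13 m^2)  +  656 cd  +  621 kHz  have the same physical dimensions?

No

In SI base units:
  (47.459 kg m^2 s^-3) / (536 m²·kg/s²):  [kg·m²·s⁻³] / [kg·m²·s⁻²] = s⁻¹
  (88.13 m²·s⁻¹) / (61.13 m^2):  [m²·s⁻¹] / [m²] = s⁻¹
  656 cd:  cd
  621 kHz:  Hz = s⁻¹
The terms do not share a single dimension (cd vs s⁻¹).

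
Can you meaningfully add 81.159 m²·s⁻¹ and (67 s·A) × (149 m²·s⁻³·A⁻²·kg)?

No

Expand each in SI base units:
  81.159 m²·s⁻¹:  m²·s⁻¹
  (67 s·A) × (149 m²·s⁻³·A⁻²·kg):  [s·A] · [kg·m²·s⁻³·A⁻²] = kg·m²·s⁻²·A⁻¹
m²·s⁻¹ ≠ kg·m²·s⁻²·A⁻¹, so they cannot be added.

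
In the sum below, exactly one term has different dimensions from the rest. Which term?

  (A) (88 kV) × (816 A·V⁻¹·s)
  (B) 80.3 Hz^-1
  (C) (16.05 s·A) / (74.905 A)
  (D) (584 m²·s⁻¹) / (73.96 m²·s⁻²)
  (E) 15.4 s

(A)

Dimensions:
  (A) [kg·m²·s⁻³·A⁻¹] · [kg⁻¹·m⁻²·s⁴·A²] = s·A
  (B) Hz⁻¹ = (s⁻¹)⁻¹ = s
  (C) [s·A] / [A] = s
  (D) [m²·s⁻¹] / [m²·s⁻²] = s
  (E) s
All reduce to s except (A), which is s·A.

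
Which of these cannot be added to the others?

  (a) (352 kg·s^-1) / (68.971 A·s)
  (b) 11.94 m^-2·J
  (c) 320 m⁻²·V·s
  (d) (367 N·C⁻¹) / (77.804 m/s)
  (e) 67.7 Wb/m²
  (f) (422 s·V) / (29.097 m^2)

In SI base units:
  (a) [kg·s⁻¹] / [s·A] = kg·s⁻²·A⁻¹
  (b) J·m⁻² = N·m·m⁻² = kg·s⁻²
  (c) V·s·m⁻² = J·C⁻¹·s·m⁻² = kg·s⁻²·A⁻¹
  (d) [kg·m·s⁻³·A⁻¹] / [m·s⁻¹] = kg·s⁻²·A⁻¹
  (e) Wb·m⁻² = V·s·m⁻² = kg·s⁻²·A⁻¹
  (f) [kg·m²·s⁻²·A⁻¹] / [m²] = kg·s⁻²·A⁻¹
All reduce to kg·s⁻²·A⁻¹ except (b), which is kg·s⁻².

(b)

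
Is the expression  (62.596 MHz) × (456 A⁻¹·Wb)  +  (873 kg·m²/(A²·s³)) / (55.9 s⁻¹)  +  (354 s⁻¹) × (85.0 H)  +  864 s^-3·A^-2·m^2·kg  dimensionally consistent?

No

Work out the base dimensions of each:
  (62.596 MHz) × (456 A⁻¹·Wb):  [s⁻¹] · [kg·m²·s⁻²·A⁻²] = kg·m²·s⁻³·A⁻²
  (873 kg·m²/(A²·s³)) / (55.9 s⁻¹):  [kg·m²·s⁻³·A⁻²] / [s⁻¹] = kg·m²·s⁻²·A⁻²
  (354 s⁻¹) × (85.0 H):  [s⁻¹] · [kg·m²·s⁻²·A⁻²] = kg·m²·s⁻³·A⁻²
  864 s^-3·A^-2·m^2·kg:  kg·m²·s⁻³·A⁻²
The terms do not share a single dimension (kg·m²·s⁻²·A⁻² vs kg·m²·s⁻³·A⁻²).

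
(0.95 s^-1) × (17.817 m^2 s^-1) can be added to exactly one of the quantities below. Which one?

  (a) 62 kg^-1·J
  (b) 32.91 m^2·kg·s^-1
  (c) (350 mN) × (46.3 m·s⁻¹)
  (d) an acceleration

(a)

Reference: [s⁻¹] · [m²·s⁻¹] = m²·s⁻².
Each option:
  (a) J·kg⁻¹ = N·m·kg⁻¹ = m²·s⁻²  ← same
  (b) kg·m²·s⁻¹
  (c) [kg·m·s⁻²] · [m·s⁻¹] = kg·m²·s⁻³
  (d) [acceleration] = m·s⁻²
Only (a) matches m²·s⁻².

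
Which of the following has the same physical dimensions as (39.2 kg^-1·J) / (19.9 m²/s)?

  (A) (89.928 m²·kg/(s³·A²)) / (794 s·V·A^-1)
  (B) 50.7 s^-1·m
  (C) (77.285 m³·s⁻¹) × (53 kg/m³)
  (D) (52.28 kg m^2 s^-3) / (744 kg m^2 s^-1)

(A)

Reference: [m²·s⁻²] / [m²·s⁻¹] = s⁻¹.
Each option:
  (A) [kg·m²·s⁻³·A⁻²] / [kg·m²·s⁻²·A⁻²] = s⁻¹  ← same
  (B) m·s⁻¹
  (C) [m³·s⁻¹] · [kg·m⁻³] = kg·s⁻¹
  (D) [kg·m²·s⁻³] / [kg·m²·s⁻¹] = s⁻²
Only (A) matches s⁻¹.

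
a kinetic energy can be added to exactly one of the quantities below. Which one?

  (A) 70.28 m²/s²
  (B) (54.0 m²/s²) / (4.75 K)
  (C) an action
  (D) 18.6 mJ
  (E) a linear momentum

Reference: [kinetic energy] = kg·m²·s⁻².
Each option:
  (A) m²·s⁻²
  (B) [m²·s⁻²] / [K] = m²·s⁻²·K⁻¹
  (C) [action] = kg·m²·s⁻¹
  (D) J = N·m = kg·m²·s⁻²  ← same
  (E) [linear momentum] = kg·m·s⁻¹
Only (D) matches kg·m²·s⁻².

(D)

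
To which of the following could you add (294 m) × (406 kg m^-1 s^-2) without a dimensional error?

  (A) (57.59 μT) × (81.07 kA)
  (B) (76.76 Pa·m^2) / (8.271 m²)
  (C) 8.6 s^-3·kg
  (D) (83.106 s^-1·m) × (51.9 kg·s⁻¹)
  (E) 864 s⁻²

Reference: [m] · [kg·m⁻¹·s⁻²] = kg·s⁻².
Each option:
  (A) [kg·s⁻²·A⁻¹] · [A] = kg·s⁻²  ← same
  (B) [kg·m·s⁻²] / [m²] = kg·m⁻¹·s⁻²
  (C) kg·s⁻³
  (D) [m·s⁻¹] · [kg·s⁻¹] = kg·m·s⁻²
  (E) s⁻²
Only (A) matches kg·s⁻².

(A)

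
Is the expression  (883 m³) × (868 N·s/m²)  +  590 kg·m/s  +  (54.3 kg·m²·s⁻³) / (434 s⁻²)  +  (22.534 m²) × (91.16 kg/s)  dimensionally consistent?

No

In SI base units:
  (883 m³) × (868 N·s/m²):  [m³] · [kg·m⁻¹·s⁻¹] = kg·m²·s⁻¹
  590 kg·m/s:  kg·m·s⁻¹
  (54.3 kg·m²·s⁻³) / (434 s⁻²):  [kg·m²·s⁻³] / [s⁻²] = kg·m²·s⁻¹
  (22.534 m²) × (91.16 kg/s):  [m²] · [kg·s⁻¹] = kg·m²·s⁻¹
The terms do not share a single dimension (kg·m²·s⁻¹ vs kg·m·s⁻¹).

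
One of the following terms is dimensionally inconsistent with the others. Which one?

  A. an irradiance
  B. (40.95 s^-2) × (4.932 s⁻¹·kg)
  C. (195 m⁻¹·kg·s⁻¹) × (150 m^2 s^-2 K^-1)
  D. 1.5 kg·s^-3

Expand each in SI base units:
  A. [irradiance] = kg·s⁻³
  B. [s⁻²] · [kg·s⁻¹] = kg·s⁻³
  C. [kg·m⁻¹·s⁻¹] · [m²·s⁻²·K⁻¹] = kg·m·s⁻³·K⁻¹
  D. kg·s⁻³
All reduce to kg·s⁻³ except C., which is kg·m·s⁻³·K⁻¹.

C.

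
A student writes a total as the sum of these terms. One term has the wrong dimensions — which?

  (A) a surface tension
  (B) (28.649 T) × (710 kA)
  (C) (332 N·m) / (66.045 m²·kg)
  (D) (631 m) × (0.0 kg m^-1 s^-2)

(C)

Expand each in SI base units:
  (A) [surface tension] = kg·s⁻²
  (B) [kg·s⁻²·A⁻¹] · [A] = kg·s⁻²
  (C) [kg·m²·s⁻²] / [kg·m²] = s⁻²
  (D) [m] · [kg·m⁻¹·s⁻²] = kg·s⁻²
All reduce to kg·s⁻² except (C), which is s⁻².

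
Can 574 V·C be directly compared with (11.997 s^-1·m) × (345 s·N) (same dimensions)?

Yes

Reduce each to base SI dimensions:
  574 V·C:  C·V = s·A·J·C⁻¹ = kg·m²·s⁻²
  (11.997 s^-1·m) × (345 s·N):  [m·s⁻¹] · [kg·m·s⁻¹] = kg·m²·s⁻²
Both are kg·m²·s⁻², so they have the same dimensions and can be added.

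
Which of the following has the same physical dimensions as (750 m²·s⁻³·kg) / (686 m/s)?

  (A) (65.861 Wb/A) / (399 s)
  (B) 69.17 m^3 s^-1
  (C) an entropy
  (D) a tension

Reference: [kg·m²·s⁻³] / [m·s⁻¹] = kg·m·s⁻².
Each option:
  (A) [kg·m²·s⁻²·A⁻²] / [s] = kg·m²·s⁻³·A⁻²
  (B) m³·s⁻¹
  (C) [entropy] = kg·m²·s⁻²·K⁻¹
  (D) [tension] = kg·m·s⁻²  ← same
Only (D) matches kg·m·s⁻².

(D)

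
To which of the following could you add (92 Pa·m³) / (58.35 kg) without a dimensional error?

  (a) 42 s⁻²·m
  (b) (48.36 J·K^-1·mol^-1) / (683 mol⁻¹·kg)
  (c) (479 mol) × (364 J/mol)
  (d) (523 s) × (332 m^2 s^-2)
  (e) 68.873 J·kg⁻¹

(e)

Reference: [kg·m²·s⁻²] / [kg] = m²·s⁻².
Each option:
  (a) m·s⁻²
  (b) [kg·m²·s⁻²·K⁻¹·mol⁻¹] / [kg·mol⁻¹] = m²·s⁻²·K⁻¹
  (c) [mol] · [kg·m²·s⁻²·mol⁻¹] = kg·m²·s⁻²
  (d) [s] · [m²·s⁻²] = m²·s⁻¹
  (e) J·kg⁻¹ = N·m·kg⁻¹ = m²·s⁻²  ← same
Only (e) matches m²·s⁻².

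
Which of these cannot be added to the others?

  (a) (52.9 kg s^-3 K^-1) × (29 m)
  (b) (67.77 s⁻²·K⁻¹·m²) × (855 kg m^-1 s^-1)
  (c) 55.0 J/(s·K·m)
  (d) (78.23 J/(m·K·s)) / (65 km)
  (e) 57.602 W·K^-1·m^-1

(d)

Dimensions:
  (a) [kg·s⁻³·K⁻¹] · [m] = kg·m·s⁻³·K⁻¹
  (b) [m²·s⁻²·K⁻¹] · [kg·m⁻¹·s⁻¹] = kg·m·s⁻³·K⁻¹
  (c) J·s⁻¹·m⁻¹·K⁻¹ = N·m·s⁻¹·m⁻¹·K⁻¹ = kg·m·s⁻³·K⁻¹
  (d) [kg·m·s⁻³·K⁻¹] / [m] = kg·s⁻³·K⁻¹
  (e) W·m⁻¹·K⁻¹ = J·s⁻¹·m⁻¹·K⁻¹ = kg·m·s⁻³·K⁻¹
All reduce to kg·m·s⁻³·K⁻¹ except (d), which is kg·s⁻³·K⁻¹.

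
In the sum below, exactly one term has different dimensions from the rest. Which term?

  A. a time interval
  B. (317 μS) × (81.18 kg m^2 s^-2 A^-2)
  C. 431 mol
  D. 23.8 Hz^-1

Work out the base dimensions of each:
  A. [time interval] = s
  B. [kg⁻¹·m⁻²·s³·A²] · [kg·m²·s⁻²·A⁻²] = s
  C. mol
  D. Hz⁻¹ = (s⁻¹)⁻¹ = s
All reduce to s except C., which is mol.

C.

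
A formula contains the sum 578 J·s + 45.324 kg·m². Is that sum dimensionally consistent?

Expand each in SI base units:
  578 J·s:  J·s = N·m·s = kg·m²·s⁻¹
  45.324 kg·m²:  kg·m²
kg·m²·s⁻¹ ≠ kg·m², so they cannot be added.

No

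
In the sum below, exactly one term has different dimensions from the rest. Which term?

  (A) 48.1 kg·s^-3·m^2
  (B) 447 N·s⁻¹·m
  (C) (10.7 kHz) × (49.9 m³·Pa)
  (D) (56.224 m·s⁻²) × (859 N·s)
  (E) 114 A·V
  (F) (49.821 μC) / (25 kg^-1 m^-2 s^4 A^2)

Dimensions:
  (A) kg·m²·s⁻³
  (B) N·m·s⁻¹ = kg·m·s⁻²·m·s⁻¹ = kg·m²·s⁻³
  (C) [s⁻¹] · [kg·m²·s⁻²] = kg·m²·s⁻³
  (D) [m·s⁻²] · [kg·m·s⁻¹] = kg·m²·s⁻³
  (E) V·A = J·C⁻¹·A = kg·m²·s⁻³
  (F) [s·A] / [kg⁻¹·m⁻²·s⁴·A²] = kg·m²·s⁻³·A⁻¹
All reduce to kg·m²·s⁻³ except (F), which is kg·m²·s⁻³·A⁻¹.

(F)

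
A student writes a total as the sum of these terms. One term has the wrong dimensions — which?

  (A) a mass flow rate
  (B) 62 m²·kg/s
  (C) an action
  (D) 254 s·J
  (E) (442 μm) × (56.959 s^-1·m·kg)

Reduce each to base SI dimensions:
  (A) [mass flow rate] = kg·s⁻¹
  (B) kg·m²·s⁻¹
  (C) [action] = kg·m²·s⁻¹
  (D) J·s = N·m·s = kg·m²·s⁻¹
  (E) [m] · [kg·m·s⁻¹] = kg·m²·s⁻¹
All reduce to kg·m²·s⁻¹ except (A), which is kg·s⁻¹.

(A)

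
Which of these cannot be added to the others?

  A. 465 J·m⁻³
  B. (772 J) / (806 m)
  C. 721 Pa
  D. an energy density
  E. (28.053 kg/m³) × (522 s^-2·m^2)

B.

Reduce each to base SI dimensions:
  A. J·m⁻³ = N·m·m⁻³ = kg·m⁻¹·s⁻²
  B. [kg·m²·s⁻²] / [m] = kg·m·s⁻²
  C. Pa = N·m⁻² = kg·m⁻¹·s⁻²
  D. [energy density] = kg·m⁻¹·s⁻²
  E. [kg·m⁻³] · [m²·s⁻²] = kg·m⁻¹·s⁻²
All reduce to kg·m⁻¹·s⁻² except B., which is kg·m·s⁻².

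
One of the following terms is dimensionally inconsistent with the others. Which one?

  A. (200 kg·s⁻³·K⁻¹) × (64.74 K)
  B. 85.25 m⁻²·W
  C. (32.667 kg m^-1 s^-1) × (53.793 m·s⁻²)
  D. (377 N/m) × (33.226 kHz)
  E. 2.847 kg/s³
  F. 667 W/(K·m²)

Reduce each to base SI dimensions:
  A. [kg·s⁻³·K⁻¹] · [K] = kg·s⁻³
  B. W·m⁻² = J·s⁻¹·m⁻² = kg·s⁻³
  C. [kg·m⁻¹·s⁻¹] · [m·s⁻²] = kg·s⁻³
  D. [kg·s⁻²] · [s⁻¹] = kg·s⁻³
  E. kg·s⁻³
  F. W·m⁻²·K⁻¹ = J·s⁻¹·m⁻²·K⁻¹ = kg·s⁻³·K⁻¹
All reduce to kg·s⁻³ except F., which is kg·s⁻³·K⁻¹.

F.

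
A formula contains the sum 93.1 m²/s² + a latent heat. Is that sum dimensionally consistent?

Work out the base dimensions of each:
  93.1 m²/s²:  m²·s⁻²
  a latent heat:  [latent heat] = m²·s⁻²
Both are m²·s⁻², so they have the same dimensions and can be added.

Yes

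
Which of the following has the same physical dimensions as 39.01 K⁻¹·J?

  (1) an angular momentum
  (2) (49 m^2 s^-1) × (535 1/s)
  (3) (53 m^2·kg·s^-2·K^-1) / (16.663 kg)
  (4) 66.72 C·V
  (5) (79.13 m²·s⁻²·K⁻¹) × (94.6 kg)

(5)

Reference: J·K⁻¹ = N·m·K⁻¹ = kg·m²·s⁻²·K⁻¹.
Each option:
  (1) [angular momentum] = kg·m²·s⁻¹
  (2) [m²·s⁻¹] · [s⁻¹] = m²·s⁻²
  (3) [kg·m²·s⁻²·K⁻¹] / [kg] = m²·s⁻²·K⁻¹
  (4) C·V = s·A·J·C⁻¹ = kg·m²·s⁻²
  (5) [m²·s⁻²·K⁻¹] · [kg] = kg·m²·s⁻²·K⁻¹  ← same
Only (5) matches kg·m²·s⁻²·K⁻¹.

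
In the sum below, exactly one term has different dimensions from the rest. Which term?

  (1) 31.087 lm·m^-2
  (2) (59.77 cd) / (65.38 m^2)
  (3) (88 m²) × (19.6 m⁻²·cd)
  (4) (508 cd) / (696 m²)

(3)

Work out the base dimensions of each:
  (1) lm·m⁻² = cd·m⁻² = m⁻²·cd
  (2) [cd] / [m²] = m⁻²·cd
  (3) [m²] · [m⁻²·cd] = cd
  (4) [cd] / [m²] = m⁻²·cd
All reduce to m⁻²·cd except (3), which is cd.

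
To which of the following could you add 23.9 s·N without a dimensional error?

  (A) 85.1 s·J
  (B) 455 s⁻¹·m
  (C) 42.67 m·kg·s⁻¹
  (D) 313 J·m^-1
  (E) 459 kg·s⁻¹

(C)

Reference: N·s = kg·m·s⁻²·s = kg·m·s⁻¹.
Each option:
  (A) J·s = N·m·s = kg·m²·s⁻¹
  (B) m·s⁻¹
  (C) kg·m·s⁻¹  ← same
  (D) J·m⁻¹ = N·m·m⁻¹ = kg·m·s⁻²
  (E) kg·s⁻¹
Only (C) matches kg·m·s⁻¹.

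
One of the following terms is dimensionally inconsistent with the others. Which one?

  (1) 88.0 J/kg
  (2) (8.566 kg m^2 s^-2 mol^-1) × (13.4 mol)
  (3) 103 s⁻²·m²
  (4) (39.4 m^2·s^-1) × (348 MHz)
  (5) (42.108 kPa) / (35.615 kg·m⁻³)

(2)

Dimensions:
  (1) J·kg⁻¹ = N·m·kg⁻¹ = m²·s⁻²
  (2) [kg·m²·s⁻²·mol⁻¹] · [mol] = kg·m²·s⁻²
  (3) m²·s⁻²
  (4) [m²·s⁻¹] · [s⁻¹] = m²·s⁻²
  (5) [kg·m⁻¹·s⁻²] / [kg·m⁻³] = m²·s⁻²
All reduce to m²·s⁻² except (2), which is kg·m²·s⁻².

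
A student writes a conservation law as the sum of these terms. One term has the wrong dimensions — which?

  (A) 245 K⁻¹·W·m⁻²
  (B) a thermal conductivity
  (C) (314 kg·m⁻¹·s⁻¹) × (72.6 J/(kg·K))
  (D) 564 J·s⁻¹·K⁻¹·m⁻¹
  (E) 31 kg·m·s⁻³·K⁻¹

(A)

Dimensions:
  (A) W·m⁻²·K⁻¹ = J·s⁻¹·m⁻²·K⁻¹ = kg·s⁻³·K⁻¹
  (B) [thermal conductivity] = kg·m·s⁻³·K⁻¹
  (C) [kg·m⁻¹·s⁻¹] · [m²·s⁻²·K⁻¹] = kg·m·s⁻³·K⁻¹
  (D) J·s⁻¹·m⁻¹·K⁻¹ = N·m·s⁻¹·m⁻¹·K⁻¹ = kg·m·s⁻³·K⁻¹
  (E) kg·m·s⁻³·K⁻¹
All reduce to kg·m·s⁻³·K⁻¹ except (A), which is kg·s⁻³·K⁻¹.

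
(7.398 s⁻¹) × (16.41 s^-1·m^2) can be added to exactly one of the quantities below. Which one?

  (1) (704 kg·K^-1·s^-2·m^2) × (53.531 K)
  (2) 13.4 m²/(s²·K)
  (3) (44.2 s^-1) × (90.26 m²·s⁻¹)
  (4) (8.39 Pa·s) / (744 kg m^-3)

(3)

Reference: [s⁻¹] · [m²·s⁻¹] = m²·s⁻².
Each option:
  (1) [kg·m²·s⁻²·K⁻¹] · [K] = kg·m²·s⁻²
  (2) m²·s⁻²·K⁻¹
  (3) [s⁻¹] · [m²·s⁻¹] = m²·s⁻²  ← same
  (4) [kg·m⁻¹·s⁻¹] / [kg·m⁻³] = m²·s⁻¹
Only (3) matches m²·s⁻².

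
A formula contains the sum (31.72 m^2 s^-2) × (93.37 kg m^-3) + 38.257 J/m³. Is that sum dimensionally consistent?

Yes

Work out the base dimensions of each:
  (31.72 m^2 s^-2) × (93.37 kg m^-3):  [m²·s⁻²] · [kg·m⁻³] = kg·m⁻¹·s⁻²
  38.257 J/m³:  J·m⁻³ = N·m·m⁻³ = kg·m⁻¹·s⁻²
Both are kg·m⁻¹·s⁻², so they have the same dimensions and can be added.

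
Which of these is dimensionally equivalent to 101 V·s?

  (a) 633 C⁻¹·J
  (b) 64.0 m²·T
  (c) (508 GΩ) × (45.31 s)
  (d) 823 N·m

(b)

Reference: V·s = J·C⁻¹·s = kg·m²·s⁻²·A⁻¹.
Each option:
  (a) J·C⁻¹ = N·m·(s·A)⁻¹ = kg·m²·s⁻³·A⁻¹
  (b) T·m² = Wb·m⁻²·m² = kg·m²·s⁻²·A⁻¹  ← same
  (c) [kg·m²·s⁻³·A⁻²] · [s] = kg·m²·s⁻²·A⁻²
  (d) N·m = kg·m·s⁻²·m = kg·m²·s⁻²
Only (b) matches kg·m²·s⁻²·A⁻¹.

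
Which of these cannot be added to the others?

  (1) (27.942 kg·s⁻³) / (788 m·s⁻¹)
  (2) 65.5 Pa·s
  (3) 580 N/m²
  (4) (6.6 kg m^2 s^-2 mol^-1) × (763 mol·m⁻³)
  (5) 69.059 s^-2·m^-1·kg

In SI base units:
  (1) [kg·s⁻³] / [m·s⁻¹] = kg·m⁻¹·s⁻²
  (2) Pa·s = N·m⁻²·s = kg·m⁻¹·s⁻¹
  (3) N·m⁻² = kg·m·s⁻²·m⁻² = kg·m⁻¹·s⁻²
  (4) [kg·m²·s⁻²·mol⁻¹] · [m⁻³·mol] = kg·m⁻¹·s⁻²
  (5) kg·m⁻¹·s⁻²
All reduce to kg·m⁻¹·s⁻² except (2), which is kg·m⁻¹·s⁻¹.

(2)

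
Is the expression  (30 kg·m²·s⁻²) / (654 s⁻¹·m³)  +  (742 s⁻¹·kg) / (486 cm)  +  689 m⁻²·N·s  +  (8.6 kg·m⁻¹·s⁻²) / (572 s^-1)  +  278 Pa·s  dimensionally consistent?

Work out the base dimensions of each:
  (30 kg·m²·s⁻²) / (654 s⁻¹·m³):  [kg·m²·s⁻²] / [m³·s⁻¹] = kg·m⁻¹·s⁻¹
  (742 s⁻¹·kg) / (486 cm):  [kg·s⁻¹] / [m] = kg·m⁻¹·s⁻¹
  689 m⁻²·N·s:  N·s·m⁻² = kg·m·s⁻²·s·m⁻² = kg·m⁻¹·s⁻¹
  (8.6 kg·m⁻¹·s⁻²) / (572 s^-1):  [kg·m⁻¹·s⁻²] / [s⁻¹] = kg·m⁻¹·s⁻¹
  278 Pa·s:  Pa·s = N·m⁻²·s = kg·m⁻¹·s⁻¹
Every term reduces to kg·m⁻¹·s⁻¹.

Yes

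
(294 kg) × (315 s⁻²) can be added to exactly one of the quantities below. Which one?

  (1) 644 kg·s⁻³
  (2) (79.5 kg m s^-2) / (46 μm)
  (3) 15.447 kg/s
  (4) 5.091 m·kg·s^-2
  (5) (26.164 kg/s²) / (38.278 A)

(2)

Reference: [kg] · [s⁻²] = kg·s⁻².
Each option:
  (1) kg·s⁻³
  (2) [kg·m·s⁻²] / [m] = kg·s⁻²  ← same
  (3) kg·s⁻¹
  (4) kg·m·s⁻²
  (5) [kg·s⁻²] / [A] = kg·s⁻²·A⁻¹
Only (2) matches kg·s⁻².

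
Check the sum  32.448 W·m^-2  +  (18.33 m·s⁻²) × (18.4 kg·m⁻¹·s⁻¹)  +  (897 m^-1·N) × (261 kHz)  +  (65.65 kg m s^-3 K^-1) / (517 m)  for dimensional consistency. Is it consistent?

Expand each in SI base units:
  32.448 W·m^-2:  W·m⁻² = J·s⁻¹·m⁻² = kg·s⁻³
  (18.33 m·s⁻²) × (18.4 kg·m⁻¹·s⁻¹):  [m·s⁻²] · [kg·m⁻¹·s⁻¹] = kg·s⁻³
  (897 m^-1·N) × (261 kHz):  [kg·s⁻²] · [s⁻¹] = kg·s⁻³
  (65.65 kg m s^-3 K^-1) / (517 m):  [kg·m·s⁻³·K⁻¹] / [m] = kg·s⁻³·K⁻¹
The terms do not share a single dimension (kg·s⁻³ vs kg·s⁻³·K⁻¹).

No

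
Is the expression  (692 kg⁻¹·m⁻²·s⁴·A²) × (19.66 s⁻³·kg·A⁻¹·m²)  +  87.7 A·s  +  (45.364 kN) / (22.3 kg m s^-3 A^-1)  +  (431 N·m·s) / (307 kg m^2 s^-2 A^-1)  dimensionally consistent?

Work out the base dimensions of each:
  (692 kg⁻¹·m⁻²·s⁴·A²) × (19.66 s⁻³·kg·A⁻¹·m²):  [kg⁻¹·m⁻²·s⁴·A²] · [kg·m²·s⁻³·A⁻¹] = s·A
  87.7 A·s:  A·s = s·A
  (45.364 kN) / (22.3 kg m s^-3 A^-1):  [kg·m·s⁻²] / [kg·m·s⁻³·A⁻¹] = s·A
  (431 N·m·s) / (307 kg m^2 s^-2 A^-1):  [kg·m²·s⁻¹] / [kg·m²·s⁻²·A⁻¹] = s·A
Every term reduces to s·A.

Yes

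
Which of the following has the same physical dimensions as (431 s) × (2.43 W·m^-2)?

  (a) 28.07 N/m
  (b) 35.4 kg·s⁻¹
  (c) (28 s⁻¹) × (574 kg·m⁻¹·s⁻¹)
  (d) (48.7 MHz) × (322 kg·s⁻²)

Reference: [s] · [kg·s⁻³] = kg·s⁻².
Each option:
  (a) N·m⁻¹ = kg·m·s⁻²·m⁻¹ = kg·s⁻²  ← same
  (b) kg·s⁻¹
  (c) [s⁻¹] · [kg·m⁻¹·s⁻¹] = kg·m⁻¹·s⁻²
  (d) [s⁻¹] · [kg·s⁻²] = kg·s⁻³
Only (a) matches kg·s⁻².

(a)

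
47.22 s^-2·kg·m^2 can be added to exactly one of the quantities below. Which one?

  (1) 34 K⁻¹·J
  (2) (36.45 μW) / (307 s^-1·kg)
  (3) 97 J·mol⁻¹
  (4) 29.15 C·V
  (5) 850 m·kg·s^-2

Reference: kg·m²·s⁻².
Each option:
  (1) J·K⁻¹ = N·m·K⁻¹ = kg·m²·s⁻²·K⁻¹
  (2) [kg·m²·s⁻³] / [kg·s⁻¹] = m²·s⁻²
  (3) J·mol⁻¹ = N·m·mol⁻¹ = kg·m²·s⁻²·mol⁻¹
  (4) C·V = s·A·J·C⁻¹ = kg·m²·s⁻²  ← same
  (5) kg·m·s⁻²
Only (4) matches kg·m²·s⁻².

(4)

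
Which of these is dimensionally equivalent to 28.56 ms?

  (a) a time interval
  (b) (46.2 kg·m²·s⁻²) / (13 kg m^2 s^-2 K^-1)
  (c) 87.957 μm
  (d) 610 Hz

Reference: s.
Each option:
  (a) [time interval] = s  ← same
  (b) [kg·m²·s⁻²] / [kg·m²·s⁻²·K⁻¹] = K
  (c) m
  (d) Hz = s⁻¹
Only (a) matches s.

(a)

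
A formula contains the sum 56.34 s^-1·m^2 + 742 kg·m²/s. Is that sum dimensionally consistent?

In SI base units:
  56.34 s^-1·m^2:  m²·s⁻¹
  742 kg·m²/s:  kg·m²·s⁻¹
m²·s⁻¹ ≠ kg·m²·s⁻¹, so they cannot be added.

No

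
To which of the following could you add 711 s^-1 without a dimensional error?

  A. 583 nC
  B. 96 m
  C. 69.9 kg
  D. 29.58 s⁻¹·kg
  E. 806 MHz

E.

Reference: s⁻¹.
Each option:
  A. C = s·A
  B. m
  C. kg
  D. kg·s⁻¹
  E. Hz = s⁻¹  ← same
Only E. matches s⁻¹.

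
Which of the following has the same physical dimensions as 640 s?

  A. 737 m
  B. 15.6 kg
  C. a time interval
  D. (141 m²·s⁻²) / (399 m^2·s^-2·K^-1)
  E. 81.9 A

C.

Reference: s.
Each option:
  A. m
  B. kg
  C. [time interval] = s  ← same
  D. [m²·s⁻²] / [m²·s⁻²·K⁻¹] = K
  E. A
Only C. matches s.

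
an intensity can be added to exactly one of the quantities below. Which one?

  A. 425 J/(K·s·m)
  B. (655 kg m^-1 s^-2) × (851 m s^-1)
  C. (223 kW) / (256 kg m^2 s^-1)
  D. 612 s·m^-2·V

B.

Reference: [intensity] = kg·s⁻³.
Each option:
  A. J·s⁻¹·m⁻¹·K⁻¹ = N·m·s⁻¹·m⁻¹·K⁻¹ = kg·m·s⁻³·K⁻¹
  B. [kg·m⁻¹·s⁻²] · [m·s⁻¹] = kg·s⁻³  ← same
  C. [kg·m²·s⁻³] / [kg·m²·s⁻¹] = s⁻²
  D. V·s·m⁻² = J·C⁻¹·s·m⁻² = kg·s⁻²·A⁻¹
Only B. matches kg·s⁻³.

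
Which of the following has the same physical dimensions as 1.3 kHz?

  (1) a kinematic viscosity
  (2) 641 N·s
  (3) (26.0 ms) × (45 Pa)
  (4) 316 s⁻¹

Reference: Hz = s⁻¹.
Each option:
  (1) [kinematic viscosity] = m²·s⁻¹
  (2) N·s = kg·m·s⁻²·s = kg·m·s⁻¹
  (3) [s] · [kg·m⁻¹·s⁻²] = kg·m⁻¹·s⁻¹
  (4) s⁻¹  ← same
Only (4) matches s⁻¹.

(4)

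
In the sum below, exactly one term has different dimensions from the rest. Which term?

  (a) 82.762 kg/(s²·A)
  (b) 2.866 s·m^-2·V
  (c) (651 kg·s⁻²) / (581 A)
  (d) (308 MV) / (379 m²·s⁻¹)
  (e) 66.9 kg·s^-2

Work out the base dimensions of each:
  (a) kg·s⁻²·A⁻¹
  (b) V·s·m⁻² = J·C⁻¹·s·m⁻² = kg·s⁻²·A⁻¹
  (c) [kg·s⁻²] / [A] = kg·s⁻²·A⁻¹
  (d) [kg·m²·s⁻³·A⁻¹] / [m²·s⁻¹] = kg·s⁻²·A⁻¹
  (e) kg·s⁻²
All reduce to kg·s⁻²·A⁻¹ except (e), which is kg·s⁻².

(e)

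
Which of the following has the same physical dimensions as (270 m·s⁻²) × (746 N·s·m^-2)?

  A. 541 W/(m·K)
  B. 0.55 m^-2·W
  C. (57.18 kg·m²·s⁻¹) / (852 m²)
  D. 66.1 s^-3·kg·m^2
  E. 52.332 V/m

B.

Reference: [m·s⁻²] · [kg·m⁻¹·s⁻¹] = kg·s⁻³.
Each option:
  A. W·m⁻¹·K⁻¹ = J·s⁻¹·m⁻¹·K⁻¹ = kg·m·s⁻³·K⁻¹
  B. W·m⁻² = J·s⁻¹·m⁻² = kg·s⁻³  ← same
  C. [kg·m²·s⁻¹] / [m²] = kg·s⁻¹
  D. kg·m²·s⁻³
  E. V·m⁻¹ = J·C⁻¹·m⁻¹ = kg·m·s⁻³·A⁻¹
Only B. matches kg·s⁻³.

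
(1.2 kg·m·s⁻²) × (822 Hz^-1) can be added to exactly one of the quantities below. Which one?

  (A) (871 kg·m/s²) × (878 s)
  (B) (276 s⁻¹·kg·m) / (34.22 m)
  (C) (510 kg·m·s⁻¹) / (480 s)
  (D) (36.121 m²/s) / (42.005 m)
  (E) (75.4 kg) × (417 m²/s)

Reference: [kg·m·s⁻²] · [s] = kg·m·s⁻¹.
Each option:
  (A) [kg·m·s⁻²] · [s] = kg·m·s⁻¹  ← same
  (B) [kg·m·s⁻¹] / [m] = kg·s⁻¹
  (C) [kg·m·s⁻¹] / [s] = kg·m·s⁻²
  (D) [m²·s⁻¹] / [m] = m·s⁻¹
  (E) [kg] · [m²·s⁻¹] = kg·m²·s⁻¹
Only (A) matches kg·m·s⁻¹.

(A)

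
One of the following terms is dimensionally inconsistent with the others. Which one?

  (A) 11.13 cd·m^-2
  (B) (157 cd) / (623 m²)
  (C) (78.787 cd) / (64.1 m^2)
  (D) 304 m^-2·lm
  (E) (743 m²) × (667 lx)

Reduce each to base SI dimensions:
  (A) cd·m⁻² = m⁻²·cd
  (B) [cd] / [m²] = m⁻²·cd
  (C) [cd] / [m²] = m⁻²·cd
  (D) lm·m⁻² = cd·m⁻² = m⁻²·cd
  (E) [m²] · [m⁻²·cd] = cd
All reduce to m⁻²·cd except (E), which is cd.

(E)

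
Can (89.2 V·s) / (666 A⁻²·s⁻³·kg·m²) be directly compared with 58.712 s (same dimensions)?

No

Dimensions:
  (89.2 V·s) / (666 A⁻²·s⁻³·kg·m²):  [kg·m²·s⁻²·A⁻¹] / [kg·m²·s⁻³·A⁻²] = s·A
  58.712 s:  s
s·A ≠ s, so they cannot be added.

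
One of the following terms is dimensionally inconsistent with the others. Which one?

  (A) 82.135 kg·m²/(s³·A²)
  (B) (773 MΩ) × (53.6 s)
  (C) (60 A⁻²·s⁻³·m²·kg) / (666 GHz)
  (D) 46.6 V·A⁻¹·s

In SI base units:
  (A) kg·m²·s⁻³·A⁻²
  (B) [kg·m²·s⁻³·A⁻²] · [s] = kg·m²·s⁻²·A⁻²
  (C) [kg·m²·s⁻³·A⁻²] / [s⁻¹] = kg·m²·s⁻²·A⁻²
  (D) V·s·A⁻¹ = J·C⁻¹·s·A⁻¹ = kg·m²·s⁻²·A⁻²
All reduce to kg·m²·s⁻²·A⁻² except (A), which is kg·m²·s⁻³·A⁻².

(A)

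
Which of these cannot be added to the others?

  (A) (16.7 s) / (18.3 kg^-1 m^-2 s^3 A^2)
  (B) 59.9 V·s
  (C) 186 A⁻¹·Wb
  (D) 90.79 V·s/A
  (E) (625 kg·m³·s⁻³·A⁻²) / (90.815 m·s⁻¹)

(B)

Dimensions:
  (A) [s] / [kg⁻¹·m⁻²·s³·A²] = kg·m²·s⁻²·A⁻²
  (B) V·s = J·C⁻¹·s = kg·m²·s⁻²·A⁻¹
  (C) Wb·A⁻¹ = V·s·A⁻¹ = kg·m²·s⁻²·A⁻²
  (D) V·s·A⁻¹ = J·C⁻¹·s·A⁻¹ = kg·m²·s⁻²·A⁻²
  (E) [kg·m³·s⁻³·A⁻²] / [m·s⁻¹] = kg·m²·s⁻²·A⁻²
All reduce to kg·m²·s⁻²·A⁻² except (B), which is kg·m²·s⁻²·A⁻¹.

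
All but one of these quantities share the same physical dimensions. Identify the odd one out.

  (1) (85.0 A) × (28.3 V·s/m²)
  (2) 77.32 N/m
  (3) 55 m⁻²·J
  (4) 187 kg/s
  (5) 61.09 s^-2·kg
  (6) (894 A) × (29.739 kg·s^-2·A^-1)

In SI base units:
  (1) [A] · [kg·s⁻²·A⁻¹] = kg·s⁻²
  (2) N·m⁻¹ = kg·m·s⁻²·m⁻¹ = kg·s⁻²
  (3) J·m⁻² = N·m·m⁻² = kg·s⁻²
  (4) kg·s⁻¹
  (5) kg·s⁻²
  (6) [A] · [kg·s⁻²·A⁻¹] = kg·s⁻²
All reduce to kg·s⁻² except (4), which is kg·s⁻¹.

(4)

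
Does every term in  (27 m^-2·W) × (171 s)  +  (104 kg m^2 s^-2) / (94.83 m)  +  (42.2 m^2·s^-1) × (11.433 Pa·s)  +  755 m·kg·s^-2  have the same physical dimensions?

Work out the base dimensions of each:
  (27 m^-2·W) × (171 s):  [kg·s⁻³] · [s] = kg·s⁻²
  (104 kg m^2 s^-2) / (94.83 m):  [kg·m²·s⁻²] / [m] = kg·m·s⁻²
  (42.2 m^2·s^-1) × (11.433 Pa·s):  [m²·s⁻¹] · [kg·m⁻¹·s⁻¹] = kg·m·s⁻²
  755 m·kg·s^-2:  kg·m·s⁻²
The terms do not share a single dimension (kg·m·s⁻² vs kg·s⁻²).

No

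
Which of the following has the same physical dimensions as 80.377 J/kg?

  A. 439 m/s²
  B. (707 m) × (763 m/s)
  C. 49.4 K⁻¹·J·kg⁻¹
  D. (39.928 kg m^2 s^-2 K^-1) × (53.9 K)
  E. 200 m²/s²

Reference: J·kg⁻¹ = N·m·kg⁻¹ = m²·s⁻².
Each option:
  A. m·s⁻²
  B. [m] · [m·s⁻¹] = m²·s⁻¹
  C. J·kg⁻¹·K⁻¹ = N·m·kg⁻¹·K⁻¹ = m²·s⁻²·K⁻¹
  D. [kg·m²·s⁻²·K⁻¹] · [K] = kg·m²·s⁻²
  E. m²·s⁻²  ← same
Only E. matches m²·s⁻².

E.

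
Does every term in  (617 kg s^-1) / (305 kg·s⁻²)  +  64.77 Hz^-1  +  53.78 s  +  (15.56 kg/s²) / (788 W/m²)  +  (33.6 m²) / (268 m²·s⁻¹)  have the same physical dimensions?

Dimensions:
  (617 kg s^-1) / (305 kg·s⁻²):  [kg·s⁻¹] / [kg·s⁻²] = s
  64.77 Hz^-1:  Hz⁻¹ = (s⁻¹)⁻¹ = s
  53.78 s:  s
  (15.56 kg/s²) / (788 W/m²):  [kg·s⁻²] / [kg·s⁻³] = s
  (33.6 m²) / (268 m²·s⁻¹):  [m²] / [m²·s⁻¹] = s
Every term reduces to s.

Yes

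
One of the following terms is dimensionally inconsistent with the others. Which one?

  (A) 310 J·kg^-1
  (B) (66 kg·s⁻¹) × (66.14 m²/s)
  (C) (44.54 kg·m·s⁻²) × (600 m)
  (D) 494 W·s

In SI base units:
  (A) J·kg⁻¹ = N·m·kg⁻¹ = m²·s⁻²
  (B) [kg·s⁻¹] · [m²·s⁻¹] = kg·m²·s⁻²
  (C) [kg·m·s⁻²] · [m] = kg·m²·s⁻²
  (D) W·s = J·s⁻¹·s = kg·m²·s⁻²
All reduce to kg·m²·s⁻² except (A), which is m²·s⁻².

(A)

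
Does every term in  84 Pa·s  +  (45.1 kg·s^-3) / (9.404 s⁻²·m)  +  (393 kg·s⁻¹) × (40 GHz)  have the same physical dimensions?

No

In SI base units:
  84 Pa·s:  Pa·s = N·m⁻²·s = kg·m⁻¹·s⁻¹
  (45.1 kg·s^-3) / (9.404 s⁻²·m):  [kg·s⁻³] / [m·s⁻²] = kg·m⁻¹·s⁻¹
  (393 kg·s⁻¹) × (40 GHz):  [kg·s⁻¹] · [s⁻¹] = kg·s⁻²
The terms do not share a single dimension (kg·m⁻¹·s⁻¹ vs kg·s⁻²).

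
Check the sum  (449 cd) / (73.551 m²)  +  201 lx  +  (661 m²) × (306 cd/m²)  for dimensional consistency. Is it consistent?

No

Expand each in SI base units:
  (449 cd) / (73.551 m²):  [cd] / [m²] = m⁻²·cd
  201 lx:  lx = lm·m⁻² = m⁻²·cd
  (661 m²) × (306 cd/m²):  [m²] · [m⁻²·cd] = cd
The terms do not share a single dimension (cd vs m⁻²·cd).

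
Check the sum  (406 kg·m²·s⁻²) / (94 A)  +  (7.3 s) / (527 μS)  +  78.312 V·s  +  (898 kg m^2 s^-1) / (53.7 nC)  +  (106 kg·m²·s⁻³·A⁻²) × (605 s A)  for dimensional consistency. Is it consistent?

Expand each in SI base units:
  (406 kg·m²·s⁻²) / (94 A):  [kg·m²·s⁻²] / [A] = kg·m²·s⁻²·A⁻¹
  (7.3 s) / (527 μS):  [s] / [kg⁻¹·m⁻²·s³·A²] = kg·m²·s⁻²·A⁻²
  78.312 V·s:  V·s = J·C⁻¹·s = kg·m²·s⁻²·A⁻¹
  (898 kg m^2 s^-1) / (53.7 nC):  [kg·m²·s⁻¹] / [s·A] = kg·m²·s⁻²·A⁻¹
  (106 kg·m²·s⁻³·A⁻²) × (605 s A):  [kg·m²·s⁻³·A⁻²] · [s·A] = kg·m²·s⁻²·A⁻¹
The terms do not share a single dimension (kg·m²·s⁻²·A⁻² vs kg·m²·s⁻²·A⁻¹).

No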